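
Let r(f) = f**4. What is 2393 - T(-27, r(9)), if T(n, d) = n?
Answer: 2420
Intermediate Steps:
2393 - T(-27, r(9)) = 2393 - 1*(-27) = 2393 + 27 = 2420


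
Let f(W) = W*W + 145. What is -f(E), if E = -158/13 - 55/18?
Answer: -20606101/54756 ≈ -376.33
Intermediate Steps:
E = -3559/234 (E = -158*1/13 - 55*1/18 = -158/13 - 55/18 = -3559/234 ≈ -15.209)
f(W) = 145 + W² (f(W) = W² + 145 = 145 + W²)
-f(E) = -(145 + (-3559/234)²) = -(145 + 12666481/54756) = -1*20606101/54756 = -20606101/54756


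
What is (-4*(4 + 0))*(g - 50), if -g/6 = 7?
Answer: 1472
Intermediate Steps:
g = -42 (g = -6*7 = -42)
(-4*(4 + 0))*(g - 50) = (-4*(4 + 0))*(-42 - 50) = -4*4*(-92) = -16*(-92) = 1472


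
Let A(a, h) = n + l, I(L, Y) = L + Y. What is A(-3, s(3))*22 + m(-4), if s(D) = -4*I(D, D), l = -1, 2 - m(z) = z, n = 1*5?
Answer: 94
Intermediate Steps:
n = 5
m(z) = 2 - z
s(D) = -8*D (s(D) = -4*(D + D) = -8*D)
A(a, h) = 4 (A(a, h) = 5 - 1 = 4)
A(-3, s(3))*22 + m(-4) = 4*22 + (2 - 1*(-4)) = 88 + (2 + 4) = 88 + 6 = 94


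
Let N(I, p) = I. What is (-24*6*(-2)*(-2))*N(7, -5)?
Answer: -4032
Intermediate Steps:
(-24*6*(-2)*(-2))*N(7, -5) = -24*6*(-2)*(-2)*7 = -(-288)*(-2)*7 = -24*24*7 = -576*7 = -4032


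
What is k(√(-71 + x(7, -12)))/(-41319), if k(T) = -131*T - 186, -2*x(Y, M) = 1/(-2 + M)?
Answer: 62/13773 + 131*I*√13909/578466 ≈ 0.0045016 + 0.026708*I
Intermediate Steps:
x(Y, M) = -1/(2*(-2 + M))
k(T) = -186 - 131*T
k(√(-71 + x(7, -12)))/(-41319) = (-186 - 131*√(-71 - 1/(-4 + 2*(-12))))/(-41319) = (-186 - 131*√(-71 - 1/(-4 - 24)))*(-1/41319) = (-186 - 131*√(-71 - 1/(-28)))*(-1/41319) = (-186 - 131*√(-71 - 1*(-1/28)))*(-1/41319) = (-186 - 131*√(-71 + 1/28))*(-1/41319) = (-186 - 131*I*√13909/14)*(-1/41319) = 62/13773 + 131*I*√13909/578466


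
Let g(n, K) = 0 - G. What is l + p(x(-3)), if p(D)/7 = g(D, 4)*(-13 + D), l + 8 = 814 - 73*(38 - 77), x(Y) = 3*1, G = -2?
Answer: 3513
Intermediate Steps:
x(Y) = 3
l = 3653 (l = -8 + (814 - 73*(38 - 77)) = -8 + (814 - 73*(-39)) = -8 + (814 - 1*(-2847)) = -8 + (814 + 2847) = -8 + 3661 = 3653)
g(n, K) = 2 (g(n, K) = 0 - 1*(-2) = 0 + 2 = 2)
p(D) = -182 + 14*D (p(D) = 7*(2*(-13 + D)) = 7*(-26 + 2*D) = -182 + 14*D)
l + p(x(-3)) = 3653 + (-182 + 14*3) = 3653 + (-182 + 42) = 3653 - 140 = 3513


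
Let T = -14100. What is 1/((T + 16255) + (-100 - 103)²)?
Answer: 1/43364 ≈ 2.3061e-5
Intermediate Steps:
1/((T + 16255) + (-100 - 103)²) = 1/((-14100 + 16255) + (-100 - 103)²) = 1/(2155 + (-203)²) = 1/(2155 + 41209) = 1/43364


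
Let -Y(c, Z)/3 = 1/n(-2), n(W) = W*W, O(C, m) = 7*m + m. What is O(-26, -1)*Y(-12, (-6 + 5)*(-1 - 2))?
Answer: 6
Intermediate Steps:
O(C, m) = 8*m
n(W) = W²
Y(c, Z) = -¾ (Y(c, Z) = -3/((-2)²) = -3/4 = -3*¼ = -¾)
O(-26, -1)*Y(-12, (-6 + 5)*(-1 - 2)) = (8*(-1))*(-¾) = -8*(-¾) = 6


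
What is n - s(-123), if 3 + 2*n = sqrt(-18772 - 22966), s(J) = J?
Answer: 243/2 + I*sqrt(41738)/2 ≈ 121.5 + 102.15*I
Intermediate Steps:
n = -3/2 + I*sqrt(41738)/2 (n = -3/2 + sqrt(-18772 - 22966)/2 = -3/2 + sqrt(-41738)/2 = -3/2 + (I*sqrt(41738))/2 = -3/2 + I*sqrt(41738)/2 ≈ -1.5 + 102.15*I)
n - s(-123) = (-3/2 + I*sqrt(41738)/2) - 1*(-123) = (-3/2 + I*sqrt(41738)/2) + 123 = 243/2 + I*sqrt(41738)/2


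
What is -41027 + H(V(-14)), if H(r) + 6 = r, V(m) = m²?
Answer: -40837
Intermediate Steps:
H(r) = -6 + r
-41027 + H(V(-14)) = -41027 + (-6 + (-14)²) = -41027 + (-6 + 196) = -41027 + 190 = -40837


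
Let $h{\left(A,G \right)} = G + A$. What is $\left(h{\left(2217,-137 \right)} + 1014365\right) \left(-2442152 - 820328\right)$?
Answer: $-3316131483600$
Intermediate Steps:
$h{\left(A,G \right)} = A + G$
$\left(h{\left(2217,-137 \right)} + 1014365\right) \left(-2442152 - 820328\right) = \left(\left(2217 - 137\right) + 1014365\right) \left(-2442152 - 820328\right) = \left(2080 + 1014365\right) \left(-3262480\right) = 1016445 \left(-3262480\right) = -3316131483600$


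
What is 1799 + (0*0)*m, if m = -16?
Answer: 1799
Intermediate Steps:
1799 + (0*0)*m = 1799 + (0*0)*(-16) = 1799 + 0*(-16) = 1799 + 0 = 1799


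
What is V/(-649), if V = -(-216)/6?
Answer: -36/649 ≈ -0.055470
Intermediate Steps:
V = 36 (V = -(-216)/6 = -54*(-2/3) = 36)
V/(-649) = 36/(-649) = 36*(-1/649) = -36/649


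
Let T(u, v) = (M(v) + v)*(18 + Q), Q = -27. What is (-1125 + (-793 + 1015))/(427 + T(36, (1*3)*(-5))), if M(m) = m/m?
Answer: -129/79 ≈ -1.6329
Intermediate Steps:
M(m) = 1
T(u, v) = -9 - 9*v (T(u, v) = (1 + v)*(18 - 27) = (1 + v)*(-9) = -9 - 9*v)
(-1125 + (-793 + 1015))/(427 + T(36, (1*3)*(-5))) = (-1125 + (-793 + 1015))/(427 + (-9 - 9*1*3*(-5))) = (-1125 + 222)/(427 + (-9 - 27*(-5))) = -903/(427 + (-9 - 9*(-15))) = -903/(427 + (-9 + 135)) = -903/(427 + 126) = -903/553 = -903*1/553 = -129/79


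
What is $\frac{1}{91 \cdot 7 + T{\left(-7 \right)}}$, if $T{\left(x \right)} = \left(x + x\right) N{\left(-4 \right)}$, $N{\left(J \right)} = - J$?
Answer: $\frac{1}{581} \approx 0.0017212$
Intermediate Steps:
$T{\left(x \right)} = 8 x$ ($T{\left(x \right)} = \left(x + x\right) \left(\left(-1\right) \left(-4\right)\right) = 2 x 4 = 8 x$)
$\frac{1}{91 \cdot 7 + T{\left(-7 \right)}} = \frac{1}{91 \cdot 7 + 8 \left(-7\right)} = \frac{1}{637 - 56} = \frac{1}{581}$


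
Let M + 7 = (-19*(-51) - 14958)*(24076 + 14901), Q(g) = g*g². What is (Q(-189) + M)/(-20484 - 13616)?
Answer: 552000529/34100 ≈ 16188.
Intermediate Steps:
Q(g) = g³
M = -545249260 (M = -7 + (-19*(-51) - 14958)*(24076 + 14901) = -7 + (969 - 14958)*38977 = -7 - 13989*38977 = -7 - 545249253 = -545249260)
(Q(-189) + M)/(-20484 - 13616) = ((-189)³ - 545249260)/(-20484 - 13616) = (-6751269 - 545249260)/(-34100) = -552000529*(-1/34100) = 552000529/34100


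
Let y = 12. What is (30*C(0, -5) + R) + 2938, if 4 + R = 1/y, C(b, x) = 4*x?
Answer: 28009/12 ≈ 2334.1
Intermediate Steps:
R = -47/12 (R = -4 + 1/12 = -47/12 ≈ -3.9167)
(30*C(0, -5) + R) + 2938 = (30*(4*(-5)) - 47/12) + 2938 = (30*(-20) - 47/12) + 2938 = (-600 - 47/12) + 2938 = -7247/12 + 2938 = 28009/12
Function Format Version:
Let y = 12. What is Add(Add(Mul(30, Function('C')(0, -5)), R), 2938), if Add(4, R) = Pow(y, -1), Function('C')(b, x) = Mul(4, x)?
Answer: Rational(28009, 12) ≈ 2334.1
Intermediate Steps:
R = Rational(-47, 12) (R = Add(-4, Pow(12, -1)) = Add(-4, Rational(1, 12)) = Rational(-47, 12) ≈ -3.9167)
Add(Add(Mul(30, Function('C')(0, -5)), R), 2938) = Add(Add(Mul(30, Mul(4, -5)), Rational(-47, 12)), 2938) = Add(Add(Mul(30, -20), Rational(-47, 12)), 2938) = Add(Add(-600, Rational(-47, 12)), 2938) = Add(Rational(-7247, 12), 2938) = Rational(28009, 12)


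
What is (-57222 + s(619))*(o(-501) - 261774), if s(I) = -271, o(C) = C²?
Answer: 619372089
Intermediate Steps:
(-57222 + s(619))*(o(-501) - 261774) = (-57222 - 271)*((-501)² - 261774) = -57493*(251001 - 261774) = -57493*(-10773) = 619372089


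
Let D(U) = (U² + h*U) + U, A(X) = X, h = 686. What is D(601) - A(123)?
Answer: 773965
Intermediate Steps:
D(U) = U² + 687*U (D(U) = (U² + 686*U) + U = U² + 687*U)
D(601) - A(123) = 601*(687 + 601) - 1*123 = 601*1288 - 123 = 774088 - 123 = 773965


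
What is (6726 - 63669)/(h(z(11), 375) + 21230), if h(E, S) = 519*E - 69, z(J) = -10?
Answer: -56943/15971 ≈ -3.5654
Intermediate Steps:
h(E, S) = -69 + 519*E
(6726 - 63669)/(h(z(11), 375) + 21230) = (6726 - 63669)/((-69 + 519*(-10)) + 21230) = -56943/((-69 - 5190) + 21230) = -56943/(-5259 + 21230) = -56943/15971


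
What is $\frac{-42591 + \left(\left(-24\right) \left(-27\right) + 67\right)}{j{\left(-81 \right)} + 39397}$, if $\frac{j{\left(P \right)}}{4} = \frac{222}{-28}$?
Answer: $- \frac{15428}{14503} \approx -1.0638$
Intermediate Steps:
$j{\left(P \right)} = - \frac{222}{7}$ ($j{\left(P \right)} = 4 \frac{222}{-28} = 4 \cdot 222 \left(- \frac{1}{28}\right) = 4 \left(- \frac{111}{14}\right) = - \frac{222}{7}$)
$\frac{-42591 + \left(\left(-24\right) \left(-27\right) + 67\right)}{j{\left(-81 \right)} + 39397} = \frac{-42591 + \left(\left(-24\right) \left(-27\right) + 67\right)}{- \frac{222}{7} + 39397} = \frac{-42591 + \left(648 + 67\right)}{\frac{275557}{7}} = \left(-42591 + 715\right) \frac{7}{275557} = \left(-41876\right) \frac{7}{275557} = - \frac{15428}{14503}$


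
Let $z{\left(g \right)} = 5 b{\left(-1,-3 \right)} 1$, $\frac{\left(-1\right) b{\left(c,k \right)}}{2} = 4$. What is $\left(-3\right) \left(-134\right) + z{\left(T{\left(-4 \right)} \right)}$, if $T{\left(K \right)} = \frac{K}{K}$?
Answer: $362$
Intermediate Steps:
$T{\left(K \right)} = 1$
$b{\left(c,k \right)} = -8$ ($b{\left(c,k \right)} = \left(-2\right) 4 = -8$)
$z{\left(g \right)} = -40$ ($z{\left(g \right)} = 5 \left(-8\right) 1 = \left(-40\right) 1 = -40$)
$\left(-3\right) \left(-134\right) + z{\left(T{\left(-4 \right)} \right)} = \left(-3\right) \left(-134\right) - 40 = 402 - 40 = 362$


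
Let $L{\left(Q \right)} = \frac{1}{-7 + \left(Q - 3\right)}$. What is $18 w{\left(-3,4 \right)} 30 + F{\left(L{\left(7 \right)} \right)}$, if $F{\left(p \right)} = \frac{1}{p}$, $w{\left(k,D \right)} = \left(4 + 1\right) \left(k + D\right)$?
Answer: $2697$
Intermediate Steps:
$w{\left(k,D \right)} = 5 D + 5 k$ ($w{\left(k,D \right)} = 5 \left(D + k\right) = 5 D + 5 k$)
$L{\left(Q \right)} = \frac{1}{-10 + Q}$ ($L{\left(Q \right)} = \frac{1}{-7 + \left(-3 + Q\right)} = \frac{1}{-10 + Q}$)
$18 w{\left(-3,4 \right)} 30 + F{\left(L{\left(7 \right)} \right)} = 18 \left(5 \cdot 4 + 5 \left(-3\right)\right) 30 + \frac{1}{\frac{1}{-10 + 7}} = 18 \left(20 - 15\right) 30 + \frac{1}{\frac{1}{-3}} = 18 \cdot 5 \cdot 30 + \frac{1}{- \frac{1}{3}} = 90 \cdot 30 - 3 = 2700 - 3 = 2697$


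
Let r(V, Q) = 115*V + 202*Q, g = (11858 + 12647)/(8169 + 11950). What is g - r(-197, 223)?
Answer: -450460024/20119 ≈ -22390.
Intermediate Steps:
g = 24505/20119 ≈ 1.2180
g - r(-197, 223) = 24505/20119 - (115*(-197) + 202*223) = 24505/20119 - (-22655 + 45046) = 24505/20119 - 1*22391 = 24505/20119 - 22391 = -450460024/20119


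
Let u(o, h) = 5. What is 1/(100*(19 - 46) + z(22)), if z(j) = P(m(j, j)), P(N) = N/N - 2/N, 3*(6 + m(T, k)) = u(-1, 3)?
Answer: -13/35081 ≈ -0.00037057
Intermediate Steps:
m(T, k) = -13/3 (m(T, k) = -6 + (⅓)*5 = -6 + 5/3 = -13/3)
P(N) = 1 - 2/N
z(j) = 19/13 (z(j) = (-2 - 13/3)/(-13/3) = -3/13*(-19/3) = 19/13)
1/(100*(19 - 46) + z(22)) = 1/(100*(19 - 46) + 19/13) = 1/(100*(-27) + 19/13) = 1/(-2700 + 19/13) = 1/(-35081/13) = -13/35081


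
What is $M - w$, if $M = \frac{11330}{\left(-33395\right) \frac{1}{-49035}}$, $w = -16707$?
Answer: $\frac{222699363}{6679} \approx 33343.0$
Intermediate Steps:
$M = \frac{111113310}{6679}$ ($M = \frac{11330}{\left(-33395\right) \left(- \frac{1}{49035}\right)} = \frac{11330}{\frac{6679}{9807}} = 11330 \cdot \frac{9807}{6679} = \frac{111113310}{6679} \approx 16636.0$)
$M - w = \frac{111113310}{6679} - -16707 = \frac{111113310}{6679} + 16707 = \frac{222699363}{6679}$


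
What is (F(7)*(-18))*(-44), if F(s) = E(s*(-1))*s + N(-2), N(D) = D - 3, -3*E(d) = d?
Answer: 8976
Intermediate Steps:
E(d) = -d/3
N(D) = -3 + D
F(s) = -5 + s**2/3 (F(s) = (-s*(-1)/3)*s + (-3 - 2) = (-(-1)*s/3)*s - 5 = (s/3)*s - 5 = s**2/3 - 5 = -5 + s**2/3)
(F(7)*(-18))*(-44) = ((-5 + (1/3)*7**2)*(-18))*(-44) = ((-5 + (1/3)*49)*(-18))*(-44) = ((-5 + 49/3)*(-18))*(-44) = ((34/3)*(-18))*(-44) = -204*(-44) = 8976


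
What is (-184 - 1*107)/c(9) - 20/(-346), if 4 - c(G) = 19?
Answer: 16831/865 ≈ 19.458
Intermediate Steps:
c(G) = -15 (c(G) = 4 - 1*19 = 4 - 19 = -15)
(-184 - 1*107)/c(9) - 20/(-346) = (-184 - 1*107)/(-15) - 20/(-346) = (-184 - 107)*(-1/15) - 20*(-1/346) = -291*(-1/15) + 10/173 = 97/5 + 10/173 = 16831/865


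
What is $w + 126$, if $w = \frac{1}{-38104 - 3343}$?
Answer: $\frac{5222321}{41447} \approx 126.0$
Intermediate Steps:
$w = - \frac{1}{41447}$ ($w = \frac{1}{-41447} = - \frac{1}{41447} \approx -2.4127 \cdot 10^{-5}$)
$w + 126 = - \frac{1}{41447} + 126 = \frac{5222321}{41447}$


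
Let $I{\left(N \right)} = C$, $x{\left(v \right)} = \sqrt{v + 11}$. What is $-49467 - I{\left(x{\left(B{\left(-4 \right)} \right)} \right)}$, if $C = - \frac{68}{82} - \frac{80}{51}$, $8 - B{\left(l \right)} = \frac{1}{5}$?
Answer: $- \frac{103430483}{2091} \approx -49465.0$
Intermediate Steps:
$B{\left(l \right)} = \frac{39}{5}$ ($B{\left(l \right)} = 8 - \frac{1}{5} = \frac{39}{5}$)
$x{\left(v \right)} = \sqrt{11 + v}$
$C = - \frac{5014}{2091}$ ($C = \left(-68\right) \frac{1}{82} - \frac{80}{51} = - \frac{34}{41} - \frac{80}{51} = - \frac{5014}{2091} \approx -2.3979$)
$I{\left(N \right)} = - \frac{5014}{2091}$
$-49467 - I{\left(x{\left(B{\left(-4 \right)} \right)} \right)} = -49467 - - \frac{5014}{2091} = -49467 + \frac{5014}{2091} = - \frac{103430483}{2091}$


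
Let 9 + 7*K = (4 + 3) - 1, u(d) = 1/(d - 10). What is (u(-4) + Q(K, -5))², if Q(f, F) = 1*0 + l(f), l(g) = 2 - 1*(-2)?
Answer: 3025/196 ≈ 15.434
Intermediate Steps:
l(g) = 4 (l(g) = 2 + 2 = 4)
u(d) = 1/(-10 + d)
K = -3/7 (K = -9/7 + ((4 + 3) - 1)/7 = -9/7 + (7 - 1)/7 = -9/7 + (⅐)*6 = -9/7 + 6/7 = -3/7 ≈ -0.42857)
Q(f, F) = 4 (Q(f, F) = 1*0 + 4 = 0 + 4 = 4)
(u(-4) + Q(K, -5))² = (1/(-10 - 4) + 4)² = (1/(-14) + 4)² = (-1/14 + 4)² = (55/14)² = 3025/196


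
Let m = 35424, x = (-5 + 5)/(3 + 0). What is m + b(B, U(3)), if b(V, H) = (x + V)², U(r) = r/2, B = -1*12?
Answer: 35568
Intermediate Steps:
B = -12
U(r) = r/2 (U(r) = r*(½) = r/2)
x = 0 (x = 0/3 = 0*(⅓) = 0)
b(V, H) = V² (b(V, H) = (0 + V)² = V²)
m + b(B, U(3)) = 35424 + (-12)² = 35424 + 144 = 35568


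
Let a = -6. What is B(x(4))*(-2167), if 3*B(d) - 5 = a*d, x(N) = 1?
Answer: 2167/3 ≈ 722.33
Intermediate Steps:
B(d) = 5/3 - 2*d (B(d) = 5/3 + (-6*d)/3 = 5/3 - 2*d)
B(x(4))*(-2167) = (5/3 - 2*1)*(-2167) = (5/3 - 2)*(-2167) = -1/3*(-2167) = 2167/3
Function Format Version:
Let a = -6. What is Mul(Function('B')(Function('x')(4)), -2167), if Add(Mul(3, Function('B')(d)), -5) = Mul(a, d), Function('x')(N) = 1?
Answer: Rational(2167, 3) ≈ 722.33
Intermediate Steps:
Function('B')(d) = Add(Rational(5, 3), Mul(-2, d)) (Function('B')(d) = Add(Rational(5, 3), Mul(Rational(1, 3), Mul(-6, d))) = Add(Rational(5, 3), Mul(-2, d)))
Mul(Function('B')(Function('x')(4)), -2167) = Mul(Add(Rational(5, 3), Mul(-2, 1)), -2167) = Mul(Add(Rational(5, 3), -2), -2167) = Mul(Rational(-1, 3), -2167) = Rational(2167, 3)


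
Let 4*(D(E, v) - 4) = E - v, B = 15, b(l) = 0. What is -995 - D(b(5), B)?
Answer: -3981/4 ≈ -995.25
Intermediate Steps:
D(E, v) = 4 - v/4 + E/4 (D(E, v) = 4 + (E - v)/4 = 4 + (-v/4 + E/4) = 4 - v/4 + E/4)
-995 - D(b(5), B) = -995 - (4 - ¼*15 + (¼)*0) = -995 - (4 - 15/4 + 0) = -995 - 1*¼ = -995 - ¼ = -3981/4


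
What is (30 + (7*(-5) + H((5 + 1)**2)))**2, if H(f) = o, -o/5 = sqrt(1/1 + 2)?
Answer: 100 + 50*sqrt(3) ≈ 186.60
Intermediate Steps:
o = -5*sqrt(3) (o = -5*sqrt(1/1 + 2) = -5*sqrt(1 + 2) = -5*sqrt(3) ≈ -8.6602)
H(f) = -5*sqrt(3)
(30 + (7*(-5) + H((5 + 1)**2)))**2 = (30 + (7*(-5) - 5*sqrt(3)))**2 = (30 + (-35 - 5*sqrt(3)))**2 = (-5 - 5*sqrt(3))**2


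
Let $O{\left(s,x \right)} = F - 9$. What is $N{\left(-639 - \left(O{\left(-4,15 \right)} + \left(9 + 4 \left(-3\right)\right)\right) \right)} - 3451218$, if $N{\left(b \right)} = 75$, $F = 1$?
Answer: $-3451143$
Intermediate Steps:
$O{\left(s,x \right)} = -8$ ($O{\left(s,x \right)} = 1 - 9 = -8$)
$N{\left(-639 - \left(O{\left(-4,15 \right)} + \left(9 + 4 \left(-3\right)\right)\right) \right)} - 3451218 = 75 - 3451218 = -3451143$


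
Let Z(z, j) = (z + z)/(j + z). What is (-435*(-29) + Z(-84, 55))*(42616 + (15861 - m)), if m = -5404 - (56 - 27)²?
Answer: 23688446166/29 ≈ 8.1684e+8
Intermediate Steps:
Z(z, j) = 2*z/(j + z) (Z(z, j) = (2*z)/(j + z) = 2*z/(j + z))
m = -6245 (m = -5404 - 1*29² = -5404 - 1*841 = -5404 - 841 = -6245)
(-435*(-29) + Z(-84, 55))*(42616 + (15861 - m)) = (-435*(-29) + 2*(-84)/(55 - 84))*(42616 + (15861 - 1*(-6245))) = (12615 + 2*(-84)/(-29))*(42616 + (15861 + 6245)) = (12615 + 2*(-84)*(-1/29))*(42616 + 22106) = (12615 + 168/29)*64722 = (366003/29)*64722 = 23688446166/29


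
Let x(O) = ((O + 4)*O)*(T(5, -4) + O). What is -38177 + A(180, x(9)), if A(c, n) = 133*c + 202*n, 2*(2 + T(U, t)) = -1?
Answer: 139384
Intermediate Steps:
T(U, t) = -5/2 (T(U, t) = -2 + (½)*(-1) = -2 - ½ = -5/2)
x(O) = O*(4 + O)*(-5/2 + O) (x(O) = ((O + 4)*O)*(-5/2 + O) = ((4 + O)*O)*(-5/2 + O) = (O*(4 + O))*(-5/2 + O) = O*(4 + O)*(-5/2 + O))
-38177 + A(180, x(9)) = -38177 + (133*180 + 202*((½)*9*(-20 + 2*9² + 3*9))) = -38177 + (23940 + 202*((½)*9*(-20 + 2*81 + 27))) = -38177 + (23940 + 202*((½)*9*(-20 + 162 + 27))) = -38177 + (23940 + 202*((½)*9*169)) = -38177 + (23940 + 202*(1521/2)) = -38177 + (23940 + 153621) = -38177 + 177561 = 139384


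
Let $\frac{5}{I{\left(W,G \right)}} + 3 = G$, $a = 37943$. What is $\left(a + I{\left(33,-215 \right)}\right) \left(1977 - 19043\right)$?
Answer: $- \frac{70581298277}{109} \approx -6.4753 \cdot 10^{8}$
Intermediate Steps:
$I{\left(W,G \right)} = \frac{5}{-3 + G}$
$\left(a + I{\left(33,-215 \right)}\right) \left(1977 - 19043\right) = \left(37943 + \frac{5}{-3 - 215}\right) \left(1977 - 19043\right) = \left(37943 + \frac{5}{-218}\right) \left(-17066\right) = \left(37943 + 5 \left(- \frac{1}{218}\right)\right) \left(-17066\right) = \left(37943 - \frac{5}{218}\right) \left(-17066\right) = \frac{8271569}{218} \left(-17066\right) = - \frac{70581298277}{109}$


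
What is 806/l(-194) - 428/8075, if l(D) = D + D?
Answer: -3337257/1566550 ≈ -2.1303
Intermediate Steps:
l(D) = 2*D
806/l(-194) - 428/8075 = 806/((2*(-194))) - 428/8075 = 806/(-388) - 428*1/8075 = 806*(-1/388) - 428/8075 = -403/194 - 428/8075 = -3337257/1566550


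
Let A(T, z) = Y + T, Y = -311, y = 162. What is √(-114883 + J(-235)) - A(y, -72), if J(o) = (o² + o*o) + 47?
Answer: 149 + I*√4386 ≈ 149.0 + 66.227*I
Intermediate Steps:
J(o) = 47 + 2*o² (J(o) = (o² + o²) + 47 = 2*o² + 47 = 47 + 2*o²)
A(T, z) = -311 + T
√(-114883 + J(-235)) - A(y, -72) = √(-114883 + (47 + 2*(-235)²)) - (-311 + 162) = √(-114883 + (47 + 2*55225)) - 1*(-149) = √(-114883 + (47 + 110450)) + 149 = √(-114883 + 110497) + 149 = √(-4386) + 149 = I*√4386 + 149 = 149 + I*√4386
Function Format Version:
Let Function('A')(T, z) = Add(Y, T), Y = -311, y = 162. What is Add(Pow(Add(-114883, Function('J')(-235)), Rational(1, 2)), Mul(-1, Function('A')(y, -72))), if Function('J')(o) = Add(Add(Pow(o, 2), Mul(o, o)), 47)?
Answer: Add(149, Mul(I, Pow(4386, Rational(1, 2)))) ≈ Add(149.00, Mul(66.227, I))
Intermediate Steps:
Function('J')(o) = Add(47, Mul(2, Pow(o, 2))) (Function('J')(o) = Add(Add(Pow(o, 2), Pow(o, 2)), 47) = Add(Mul(2, Pow(o, 2)), 47) = Add(47, Mul(2, Pow(o, 2))))
Function('A')(T, z) = Add(-311, T)
Add(Pow(Add(-114883, Function('J')(-235)), Rational(1, 2)), Mul(-1, Function('A')(y, -72))) = Add(Pow(Add(-114883, Add(47, Mul(2, Pow(-235, 2)))), Rational(1, 2)), Mul(-1, Add(-311, 162))) = Add(Pow(Add(-114883, Add(47, Mul(2, 55225))), Rational(1, 2)), Mul(-1, -149)) = Add(Pow(Add(-114883, Add(47, 110450)), Rational(1, 2)), 149) = Add(Pow(Add(-114883, 110497), Rational(1, 2)), 149) = Add(Pow(-4386, Rational(1, 2)), 149) = Add(Mul(I, Pow(4386, Rational(1, 2))), 149) = Add(149, Mul(I, Pow(4386, Rational(1, 2))))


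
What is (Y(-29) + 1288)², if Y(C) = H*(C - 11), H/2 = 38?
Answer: 3069504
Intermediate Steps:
H = 76 (H = 2*38 = 76)
Y(C) = -836 + 76*C (Y(C) = 76*(C - 11) = 76*(-11 + C) = -836 + 76*C)
(Y(-29) + 1288)² = ((-836 + 76*(-29)) + 1288)² = ((-836 - 2204) + 1288)² = (-3040 + 1288)² = (-1752)² = 3069504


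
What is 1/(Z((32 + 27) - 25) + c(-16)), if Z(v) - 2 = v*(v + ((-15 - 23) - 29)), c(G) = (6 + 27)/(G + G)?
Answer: -32/35873 ≈ -0.00089204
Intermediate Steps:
c(G) = 33/(2*G) (c(G) = 33/((2*G)) = 33*(1/(2*G)) = 33/(2*G))
Z(v) = 2 + v*(-67 + v) (Z(v) = 2 + v*(v + ((-15 - 23) - 29)) = 2 + v*(v + (-38 - 29)) = 2 + v*(v - 67) = 2 + v*(-67 + v))
1/(Z((32 + 27) - 25) + c(-16)) = 1/((2 + ((32 + 27) - 25)**2 - 67*((32 + 27) - 25)) + (33/2)/(-16)) = 1/((2 + (59 - 25)**2 - 67*(59 - 25)) + (33/2)*(-1/16)) = 1/((2 + 34**2 - 67*34) - 33/32) = 1/((2 + 1156 - 2278) - 33/32) = 1/(-1120 - 33/32) = 1/(-35873/32) = -32/35873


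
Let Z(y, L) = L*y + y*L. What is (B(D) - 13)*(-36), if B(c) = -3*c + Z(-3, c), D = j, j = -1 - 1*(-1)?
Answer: 468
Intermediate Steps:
Z(y, L) = 2*L*y (Z(y, L) = L*y + L*y = 2*L*y)
j = 0 (j = -1 + 1 = 0)
D = 0
B(c) = -9*c (B(c) = -3*c + 2*c*(-3) = -3*c - 6*c = -9*c)
(B(D) - 13)*(-36) = (-9*0 - 13)*(-36) = (0 - 13)*(-36) = -13*(-36) = 468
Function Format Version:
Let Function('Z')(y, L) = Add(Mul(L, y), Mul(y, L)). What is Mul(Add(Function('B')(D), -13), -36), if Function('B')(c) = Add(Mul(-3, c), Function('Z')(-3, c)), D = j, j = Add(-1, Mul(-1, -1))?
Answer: 468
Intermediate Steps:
Function('Z')(y, L) = Mul(2, L, y) (Function('Z')(y, L) = Add(Mul(L, y), Mul(L, y)) = Mul(2, L, y))
j = 0 (j = Add(-1, 1) = 0)
D = 0
Function('B')(c) = Mul(-9, c) (Function('B')(c) = Add(Mul(-3, c), Mul(2, c, -3)) = Add(Mul(-3, c), Mul(-6, c)) = Mul(-9, c))
Mul(Add(Function('B')(D), -13), -36) = Mul(Add(Mul(-9, 0), -13), -36) = Mul(Add(0, -13), -36) = Mul(-13, -36) = 468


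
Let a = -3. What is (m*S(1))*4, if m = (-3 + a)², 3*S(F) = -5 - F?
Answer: -288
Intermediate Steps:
S(F) = -5/3 - F/3 (S(F) = (-5 - F)/3 = -5/3 - F/3)
m = 36 (m = (-3 - 3)² = (-6)² = 36)
(m*S(1))*4 = (36*(-5/3 - ⅓*1))*4 = (36*(-5/3 - ⅓))*4 = (36*(-2))*4 = -72*4 = -288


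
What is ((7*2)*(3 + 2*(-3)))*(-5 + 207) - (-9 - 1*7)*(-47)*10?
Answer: -16004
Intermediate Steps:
((7*2)*(3 + 2*(-3)))*(-5 + 207) - (-9 - 1*7)*(-47)*10 = (14*(3 - 6))*202 - (-9 - 7)*(-47)*10 = (14*(-3))*202 - (-16*(-47))*10 = -42*202 - 752*10 = -8484 - 1*7520 = -8484 - 7520 = -16004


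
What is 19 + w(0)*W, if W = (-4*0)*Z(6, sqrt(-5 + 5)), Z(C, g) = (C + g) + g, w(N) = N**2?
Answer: 19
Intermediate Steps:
Z(C, g) = C + 2*g
W = 0 (W = (-4*0)*(6 + 2*sqrt(-5 + 5)) = 0*(6 + 2*sqrt(0)) = 0*(6 + 2*0) = 0*(6 + 0) = 0*6 = 0)
19 + w(0)*W = 19 + 0**2*0 = 19 + 0*0 = 19 + 0 = 19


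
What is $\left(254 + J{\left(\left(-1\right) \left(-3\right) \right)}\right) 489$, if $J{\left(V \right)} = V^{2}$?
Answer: $128607$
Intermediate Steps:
$\left(254 + J{\left(\left(-1\right) \left(-3\right) \right)}\right) 489 = \left(254 + \left(\left(-1\right) \left(-3\right)\right)^{2}\right) 489 = \left(254 + 3^{2}\right) 489 = \left(254 + 9\right) 489 = 263 \cdot 489 = 128607$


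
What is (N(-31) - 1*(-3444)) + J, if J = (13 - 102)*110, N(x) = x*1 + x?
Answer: -6408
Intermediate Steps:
N(x) = 2*x (N(x) = x + x = 2*x)
J = -9790 (J = -89*110 = -9790)
(N(-31) - 1*(-3444)) + J = (2*(-31) - 1*(-3444)) - 9790 = (-62 + 3444) - 9790 = 3382 - 9790 = -6408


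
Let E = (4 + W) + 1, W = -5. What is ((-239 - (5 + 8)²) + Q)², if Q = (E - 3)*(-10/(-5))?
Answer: 171396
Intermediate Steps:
E = 0 (E = (4 - 5) + 1 = -1 + 1 = 0)
Q = -6 (Q = (0 - 3)*(-10/(-5)) = -(-30)*(-1)/5 = -3*2 = -6)
((-239 - (5 + 8)²) + Q)² = ((-239 - (5 + 8)²) - 6)² = ((-239 - 1*13²) - 6)² = ((-239 - 1*169) - 6)² = ((-239 - 169) - 6)² = (-408 - 6)² = (-414)² = 171396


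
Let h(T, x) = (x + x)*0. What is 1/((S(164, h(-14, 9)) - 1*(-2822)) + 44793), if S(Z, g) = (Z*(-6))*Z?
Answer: -1/113761 ≈ -8.7904e-6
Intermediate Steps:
h(T, x) = 0 (h(T, x) = (2*x)*0 = 0)
S(Z, g) = -6*Z**2 (S(Z, g) = (-6*Z)*Z = -6*Z**2)
1/((S(164, h(-14, 9)) - 1*(-2822)) + 44793) = 1/((-6*164**2 - 1*(-2822)) + 44793) = 1/((-6*26896 + 2822) + 44793) = 1/((-161376 + 2822) + 44793) = 1/(-158554 + 44793) = 1/(-113761) = -1/113761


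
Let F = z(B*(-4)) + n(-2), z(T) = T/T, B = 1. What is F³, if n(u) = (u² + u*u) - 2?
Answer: 343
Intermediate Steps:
n(u) = -2 + 2*u² (n(u) = (u² + u²) - 2 = 2*u² - 2 = -2 + 2*u²)
z(T) = 1
F = 7 (F = 1 + (-2 + 2*(-2)²) = 1 + (-2 + 2*4) = 1 + (-2 + 8) = 1 + 6 = 7)
F³ = 7³ = 343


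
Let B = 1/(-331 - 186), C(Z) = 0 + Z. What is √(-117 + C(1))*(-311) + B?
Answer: -1/517 - 622*I*√29 ≈ -0.0019342 - 3349.6*I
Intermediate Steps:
C(Z) = Z
B = -1/517 (B = 1/(-517) = -1/517 ≈ -0.0019342)
√(-117 + C(1))*(-311) + B = √(-117 + 1)*(-311) - 1/517 = √(-116)*(-311) - 1/517 = (2*I*√29)*(-311) - 1/517 = -622*I*√29 - 1/517 = -1/517 - 622*I*√29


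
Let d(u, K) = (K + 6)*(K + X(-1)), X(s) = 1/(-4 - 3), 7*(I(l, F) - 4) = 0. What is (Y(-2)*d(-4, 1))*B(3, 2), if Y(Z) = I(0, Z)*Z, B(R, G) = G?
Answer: -96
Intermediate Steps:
I(l, F) = 4 (I(l, F) = 4 + (1/7)*0 = 4 + 0 = 4)
X(s) = -1/7 (X(s) = 1/(-7) = -1/7)
d(u, K) = (6 + K)*(-1/7 + K) (d(u, K) = (K + 6)*(K - 1/7) = (6 + K)*(-1/7 + K))
Y(Z) = 4*Z
(Y(-2)*d(-4, 1))*B(3, 2) = ((4*(-2))*(-6/7 + 1**2 + (41/7)*1))*2 = -8*(-6/7 + 1 + 41/7)*2 = -8*6*2 = -48*2 = -96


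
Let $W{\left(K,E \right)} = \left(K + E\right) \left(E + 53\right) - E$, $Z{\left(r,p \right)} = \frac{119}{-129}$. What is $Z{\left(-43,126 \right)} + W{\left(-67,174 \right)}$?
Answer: $\frac{3110716}{129} \approx 24114.0$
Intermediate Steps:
$Z{\left(r,p \right)} = - \frac{119}{129}$ ($Z{\left(r,p \right)} = 119 \left(- \frac{1}{129}\right) = - \frac{119}{129}$)
$W{\left(K,E \right)} = - E + \left(53 + E\right) \left(E + K\right)$ ($W{\left(K,E \right)} = \left(E + K\right) \left(53 + E\right) - E = \left(53 + E\right) \left(E + K\right) - E = - E + \left(53 + E\right) \left(E + K\right)$)
$Z{\left(-43,126 \right)} + W{\left(-67,174 \right)} = - \frac{119}{129} + \left(174^{2} + 52 \cdot 174 + 53 \left(-67\right) + 174 \left(-67\right)\right) = - \frac{119}{129} + \left(30276 + 9048 - 3551 - 11658\right) = - \frac{119}{129} + 24115 = \frac{3110716}{129}$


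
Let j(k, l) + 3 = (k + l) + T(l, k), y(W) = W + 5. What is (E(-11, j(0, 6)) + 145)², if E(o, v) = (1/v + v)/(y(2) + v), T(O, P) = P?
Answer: 190096/9 ≈ 21122.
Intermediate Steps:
y(W) = 5 + W
j(k, l) = -3 + l + 2*k (j(k, l) = -3 + ((k + l) + k) = -3 + (l + 2*k) = -3 + l + 2*k)
E(o, v) = (v + 1/v)/(7 + v) (E(o, v) = (1/v + v)/((5 + 2) + v) = (v + 1/v)/(7 + v))
(E(-11, j(0, 6)) + 145)² = ((1 + (-3 + 6 + 2*0)²)/((-3 + 6 + 2*0)*(7 + (-3 + 6 + 2*0))) + 145)² = ((1 + (-3 + 6 + 0)²)/((-3 + 6 + 0)*(7 + (-3 + 6 + 0))) + 145)² = ((1 + 3²)/(3*(7 + 3)) + 145)² = ((⅓)*(1 + 9)/10 + 145)² = ((⅓)*(⅒)*10 + 145)² = (⅓ + 145)² = (436/3)² = 190096/9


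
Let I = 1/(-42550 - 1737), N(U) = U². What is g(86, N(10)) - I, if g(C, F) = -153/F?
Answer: -6775811/4428700 ≈ -1.5300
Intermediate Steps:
I = -1/44287 (I = 1/(-44287) = -1/44287 ≈ -2.2580e-5)
g(86, N(10)) - I = -153/(10²) - 1*(-1/44287) = -153/100 + 1/44287 = -6775811/4428700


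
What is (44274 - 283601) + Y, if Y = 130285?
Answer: -109042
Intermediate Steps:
(44274 - 283601) + Y = (44274 - 283601) + 130285 = -239327 + 130285 = -109042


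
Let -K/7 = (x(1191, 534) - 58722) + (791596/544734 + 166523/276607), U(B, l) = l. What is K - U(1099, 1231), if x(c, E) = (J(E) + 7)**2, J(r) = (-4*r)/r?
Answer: 582446576900267/1421483373 ≈ 4.0975e+5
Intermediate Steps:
J(r) = -4
x(c, E) = 9 (x(c, E) = (-4 + 7)**2 = 3**2 = 9)
K = 584196422932430/1421483373 (K = -7*((9 - 58722) + (791596/544734 + 166523/276607)) = -7*(-58713 + (791596*(1/544734) + 166523*(1/276607))) = -7*(-58713 + (395798/272367 + 166523/276607)) = -7*(-58713 + 2921431459/1421483373) = -7*(-83456631847490/1421483373) = 584196422932430/1421483373 ≈ 4.1098e+5)
K - U(1099, 1231) = 584196422932430/1421483373 - 1*1231 = 584196422932430/1421483373 - 1231 = 582446576900267/1421483373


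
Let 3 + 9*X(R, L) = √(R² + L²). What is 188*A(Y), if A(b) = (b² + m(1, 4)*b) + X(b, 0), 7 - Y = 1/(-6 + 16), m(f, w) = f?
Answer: 774701/75 ≈ 10329.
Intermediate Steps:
Y = 69/10 (Y = 7 - 1/(-6 + 16) = 7 - 1/10 = 7 - 1*⅒ = 7 - ⅒ = 69/10 ≈ 6.9000)
X(R, L) = -⅓ + √(L² + R²)/9 (X(R, L) = -⅓ + √(R² + L²)/9 = -⅓ + √(L² + R²)/9)
A(b) = -⅓ + b + b² + √(b²)/9 (A(b) = (b² + 1*b) + (-⅓ + √(0² + b²)/9) = (b² + b) + (-⅓ + √(0 + b²)/9) = (b + b²) + (-⅓ + √(b²)/9) = -⅓ + b + b² + √(b²)/9)
188*A(Y) = 188*(-⅓ + 69/10 + (69/10)² + √((69/10)²)/9) = 188*(-⅓ + 69/10 + 4761/100 + √(4761/100)/9) = 188*(-⅓ + 69/10 + 4761/100 + (⅑)*(69/10)) = 188*(-⅓ + 69/10 + 4761/100 + 23/30) = 188*(16483/300) = 774701/75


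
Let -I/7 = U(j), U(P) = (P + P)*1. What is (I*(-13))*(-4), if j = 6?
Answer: -4368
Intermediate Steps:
U(P) = 2*P (U(P) = (2*P)*1 = 2*P)
I = -84 (I = -14*6 = -7*12 = -84)
(I*(-13))*(-4) = -84*(-13)*(-4) = 1092*(-4) = -4368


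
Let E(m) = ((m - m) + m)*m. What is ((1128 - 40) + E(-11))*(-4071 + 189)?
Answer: -4693338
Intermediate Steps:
E(m) = m**2 (E(m) = (0 + m)*m = m*m = m**2)
((1128 - 40) + E(-11))*(-4071 + 189) = ((1128 - 40) + (-11)**2)*(-4071 + 189) = (1088 + 121)*(-3882) = 1209*(-3882) = -4693338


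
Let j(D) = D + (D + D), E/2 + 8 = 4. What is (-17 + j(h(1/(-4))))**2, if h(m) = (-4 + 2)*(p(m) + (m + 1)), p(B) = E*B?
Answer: 4489/4 ≈ 1122.3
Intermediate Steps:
E = -8 (E = -16 + 2*4 = -16 + 8 = -8)
p(B) = -8*B
h(m) = -2 + 14*m (h(m) = (-4 + 2)*(-8*m + (m + 1)) = -2*(-8*m + (1 + m)) = -2*(1 - 7*m) = -2 + 14*m)
j(D) = 3*D (j(D) = D + 2*D = 3*D)
(-17 + j(h(1/(-4))))**2 = (-17 + 3*(-2 + 14/(-4)))**2 = (-17 + 3*(-2 + 14*(-1/4)))**2 = (-17 + 3*(-2 - 7/2))**2 = (-17 + 3*(-11/2))**2 = (-17 - 33/2)**2 = (-67/2)**2 = 4489/4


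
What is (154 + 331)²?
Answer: 235225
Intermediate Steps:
(154 + 331)² = 485² = 235225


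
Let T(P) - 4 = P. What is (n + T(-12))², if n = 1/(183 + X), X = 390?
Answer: 21003889/328329 ≈ 63.972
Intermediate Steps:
T(P) = 4 + P
n = 1/573 (n = 1/(183 + 390) = 1/573 ≈ 0.0017452)
(n + T(-12))² = (1/573 + (4 - 12))² = (1/573 - 8)² = (-4583/573)² = 21003889/328329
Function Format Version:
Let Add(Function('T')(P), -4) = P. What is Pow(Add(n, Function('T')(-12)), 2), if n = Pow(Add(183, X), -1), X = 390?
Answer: Rational(21003889, 328329) ≈ 63.972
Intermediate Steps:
Function('T')(P) = Add(4, P)
n = Rational(1, 573) (n = Pow(Add(183, 390), -1) = Pow(573, -1) = Rational(1, 573) ≈ 0.0017452)
Pow(Add(n, Function('T')(-12)), 2) = Pow(Add(Rational(1, 573), Add(4, -12)), 2) = Pow(Add(Rational(1, 573), -8), 2) = Pow(Rational(-4583, 573), 2) = Rational(21003889, 328329)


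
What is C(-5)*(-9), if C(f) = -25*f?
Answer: -1125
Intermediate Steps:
C(-5)*(-9) = -25*(-5)*(-9) = 125*(-9) = -1125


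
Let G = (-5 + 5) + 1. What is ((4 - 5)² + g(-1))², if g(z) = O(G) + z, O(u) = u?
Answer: 1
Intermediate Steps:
G = 1 (G = 0 + 1 = 1)
g(z) = 1 + z
((4 - 5)² + g(-1))² = ((4 - 5)² + (1 - 1))² = ((-1)² + 0)² = (1 + 0)² = 1² = 1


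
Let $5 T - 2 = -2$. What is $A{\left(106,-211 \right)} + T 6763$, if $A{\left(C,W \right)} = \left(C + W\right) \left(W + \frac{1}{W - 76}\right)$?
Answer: $\frac{908370}{41} \approx 22155.0$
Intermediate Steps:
$T = 0$ ($T = \frac{2}{5} + \frac{1}{5} \left(-2\right) = \frac{2}{5} - \frac{2}{5} = 0$)
$A{\left(C,W \right)} = \left(C + W\right) \left(W + \frac{1}{-76 + W}\right)$
$A{\left(106,-211 \right)} + T 6763 = \frac{106 - 211 + \left(-211\right)^{3} - 76 \left(-211\right)^{2} + 106 \left(-211\right)^{2} - 8056 \left(-211\right)}{-76 - 211} + 0 \cdot 6763 = \frac{106 - 211 - 9393931 - 3383596 + 106 \cdot 44521 + 1699816}{-287} + 0 = - \frac{106 - 211 - 9393931 - 3383596 + 4719226 + 1699816}{287} + 0 = \left(- \frac{1}{287}\right) \left(-6358590\right) + 0 = \frac{908370}{41} + 0 = \frac{908370}{41}$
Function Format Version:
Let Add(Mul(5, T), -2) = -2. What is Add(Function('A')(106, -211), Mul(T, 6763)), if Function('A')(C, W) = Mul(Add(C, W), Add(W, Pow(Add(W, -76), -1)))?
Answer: Rational(908370, 41) ≈ 22155.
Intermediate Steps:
T = 0 (T = Add(Rational(2, 5), Mul(Rational(1, 5), -2)) = Add(Rational(2, 5), Rational(-2, 5)) = 0)
Function('A')(C, W) = Mul(Add(C, W), Add(W, Pow(Add(-76, W), -1)))
Add(Function('A')(106, -211), Mul(T, 6763)) = Add(Mul(Pow(Add(-76, -211), -1), Add(106, -211, Pow(-211, 3), Mul(-76, Pow(-211, 2)), Mul(106, Pow(-211, 2)), Mul(-76, 106, -211))), Mul(0, 6763)) = Add(Mul(Pow(-287, -1), Add(106, -211, -9393931, Mul(-76, 44521), Mul(106, 44521), 1699816)), 0) = Add(Mul(Rational(-1, 287), Add(106, -211, -9393931, -3383596, 4719226, 1699816)), 0) = Add(Mul(Rational(-1, 287), -6358590), 0) = Add(Rational(908370, 41), 0) = Rational(908370, 41)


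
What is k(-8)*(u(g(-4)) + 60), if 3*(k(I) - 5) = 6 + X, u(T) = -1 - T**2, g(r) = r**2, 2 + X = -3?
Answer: -3152/3 ≈ -1050.7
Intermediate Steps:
X = -5 (X = -2 - 3 = -5)
k(I) = 16/3 (k(I) = 5 + (6 - 5)/3 = 5 + (1/3)*1 = 5 + 1/3 = 16/3)
k(-8)*(u(g(-4)) + 60) = 16*((-1 - ((-4)**2)**2) + 60)/3 = 16*((-1 - 1*16**2) + 60)/3 = 16*((-1 - 1*256) + 60)/3 = 16*((-1 - 256) + 60)/3 = 16*(-257 + 60)/3 = (16/3)*(-197) = -3152/3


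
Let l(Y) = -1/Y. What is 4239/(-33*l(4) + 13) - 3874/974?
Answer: 8092927/41395 ≈ 195.50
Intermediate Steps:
4239/(-33*l(4) + 13) - 3874/974 = 4239/(-(-33)/4 + 13) - 3874/974 = 4239/(-(-33)/4 + 13) - 3874*1/974 = 4239/(-33*(-¼) + 13) - 1937/487 = 4239/(33/4 + 13) - 1937/487 = 4239/(85/4) - 1937/487 = 4239*(4/85) - 1937/487 = 16956/85 - 1937/487 = 8092927/41395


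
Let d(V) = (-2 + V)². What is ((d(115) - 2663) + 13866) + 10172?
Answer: 34144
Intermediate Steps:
((d(115) - 2663) + 13866) + 10172 = (((-2 + 115)² - 2663) + 13866) + 10172 = ((113² - 2663) + 13866) + 10172 = ((12769 - 2663) + 13866) + 10172 = (10106 + 13866) + 10172 = 23972 + 10172 = 34144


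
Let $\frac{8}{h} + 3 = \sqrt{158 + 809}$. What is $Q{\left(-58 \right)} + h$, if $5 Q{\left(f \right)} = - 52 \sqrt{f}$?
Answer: $\frac{12}{479} + \frac{4 \sqrt{967}}{479} - \frac{52 i \sqrt{58}}{5} \approx 0.28473 - 79.204 i$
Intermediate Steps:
$h = \frac{8}{-3 + \sqrt{967}}$ ($h = \frac{8}{-3 + \sqrt{158 + 809}} = \frac{8}{-3 + \sqrt{967}} \approx 0.28473$)
$Q{\left(f \right)} = - \frac{52 \sqrt{f}}{5}$ ($Q{\left(f \right)} = \frac{\left(-52\right) \sqrt{f}}{5} = - \frac{52 \sqrt{f}}{5}$)
$Q{\left(-58 \right)} + h = - \frac{52 \sqrt{-58}}{5} + \left(\frac{12}{479} + \frac{4 \sqrt{967}}{479}\right) = - \frac{52 i \sqrt{58}}{5} + \left(\frac{12}{479} + \frac{4 \sqrt{967}}{479}\right) = \frac{12}{479} + \frac{4 \sqrt{967}}{479} - \frac{52 i \sqrt{58}}{5}$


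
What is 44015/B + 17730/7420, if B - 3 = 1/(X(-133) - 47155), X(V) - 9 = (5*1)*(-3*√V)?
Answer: 54453911311360318/3710870791537 - 660225*I*√133/20004694294 ≈ 14674.0 - 0.00038061*I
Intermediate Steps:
X(V) = 9 - 15*√V (X(V) = 9 + (5*1)*(-3*√V) = 9 + 5*(-3*√V) = 9 - 15*√V)
B = 3 + 1/(-47146 - 15*I*√133) (B = 3 + 1/((9 - 15*I*√133) - 47155) = 3 + 1/(-47146 - 15*I*√133) ≈ 3.0 + 7.7825e-8*I)
44015/B + 17730/7420 = 44015/(6668278577/2222775241 + 15*I*√133/2222775241) + 17730/7420 = 44015/(6668278577/2222775241 + 15*I*√133/2222775241) + 17730*(1/7420) = 44015/(6668278577/2222775241 + 15*I*√133/2222775241) + 1773/742 = 1773/742 + 44015/(6668278577/2222775241 + 15*I*√133/2222775241)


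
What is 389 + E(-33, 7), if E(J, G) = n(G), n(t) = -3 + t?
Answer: 393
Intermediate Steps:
E(J, G) = -3 + G
389 + E(-33, 7) = 389 + (-3 + 7) = 389 + 4 = 393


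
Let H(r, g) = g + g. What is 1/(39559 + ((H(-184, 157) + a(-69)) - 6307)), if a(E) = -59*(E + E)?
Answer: 1/41708 ≈ 2.3976e-5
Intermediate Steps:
H(r, g) = 2*g
a(E) = -118*E
1/(39559 + ((H(-184, 157) + a(-69)) - 6307)) = 1/(39559 + ((2*157 - 118*(-69)) - 6307)) = 1/(39559 + ((314 + 8142) - 6307)) = 1/(39559 + (8456 - 6307)) = 1/(39559 + 2149) = 1/41708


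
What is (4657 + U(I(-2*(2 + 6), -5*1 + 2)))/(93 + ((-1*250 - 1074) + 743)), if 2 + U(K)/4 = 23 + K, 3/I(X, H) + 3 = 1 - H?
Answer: -4753/488 ≈ -9.7397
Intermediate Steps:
I(X, H) = 3/(-2 - H) (I(X, H) = 3/(-3 + (1 - H)) = 3/(-2 - H))
U(K) = 84 + 4*K (U(K) = -8 + 4*(23 + K) = -8 + (92 + 4*K) = 84 + 4*K)
(4657 + U(I(-2*(2 + 6), -5*1 + 2)))/(93 + ((-1*250 - 1074) + 743)) = (4657 + (84 + 4*(-3/(2 + (-5*1 + 2)))))/(93 + ((-1*250 - 1074) + 743)) = (4657 + (84 + 4*(-3/(2 + (-5 + 2)))))/(93 + ((-250 - 1074) + 743)) = (4657 + (84 + 4*(-3/(2 - 3))))/(93 + (-1324 + 743)) = (4657 + (84 + 4*(-3/(-1))))/(93 - 581) = (4657 + (84 + 4*(-3*(-1))))/(-488) = (4657 + (84 + 4*3))*(-1/488) = (4657 + (84 + 12))*(-1/488) = (4657 + 96)*(-1/488) = 4753*(-1/488) = -4753/488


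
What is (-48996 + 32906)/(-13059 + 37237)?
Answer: -8045/12089 ≈ -0.66548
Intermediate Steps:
(-48996 + 32906)/(-13059 + 37237) = -16090/24178 = -16090*1/24178 = -8045/12089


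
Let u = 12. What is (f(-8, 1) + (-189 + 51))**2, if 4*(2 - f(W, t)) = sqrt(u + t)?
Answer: 295949/16 + 68*sqrt(13) ≈ 18742.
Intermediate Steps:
f(W, t) = 2 - sqrt(12 + t)/4
(f(-8, 1) + (-189 + 51))**2 = ((2 - sqrt(12 + 1)/4) + (-189 + 51))**2 = ((2 - sqrt(13)/4) - 138)**2 = (-136 - sqrt(13)/4)**2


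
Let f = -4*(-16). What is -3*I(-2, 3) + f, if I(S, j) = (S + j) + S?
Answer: 67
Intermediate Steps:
f = 64
I(S, j) = j + 2*S
-3*I(-2, 3) + f = -3*(3 + 2*(-2)) + 64 = -3*(3 - 4) + 64 = -3*(-1) + 64 = 3 + 64 = 67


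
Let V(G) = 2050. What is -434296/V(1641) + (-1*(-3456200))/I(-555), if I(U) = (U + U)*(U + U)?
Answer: -2640054458/12629025 ≈ -209.05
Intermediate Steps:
I(U) = 4*U**2 (I(U) = (2*U)*(2*U) = 4*U**2)
-434296/V(1641) + (-1*(-3456200))/I(-555) = -434296/2050 + (-1*(-3456200))/((4*(-555)**2)) = -434296*1/2050 + 3456200/((4*308025)) = -217148/1025 + 3456200/1232100 = -217148/1025 + 3456200*(1/1232100) = -217148/1025 + 34562/12321 = -2640054458/12629025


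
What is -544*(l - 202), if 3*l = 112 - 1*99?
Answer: 322592/3 ≈ 1.0753e+5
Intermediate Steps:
l = 13/3 (l = (112 - 1*99)/3 = (112 - 99)/3 = (⅓)*13 = 13/3 ≈ 4.3333)
-544*(l - 202) = -544*(13/3 - 202) = -544*(-593/3) = 322592/3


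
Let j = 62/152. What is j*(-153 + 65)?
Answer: -682/19 ≈ -35.895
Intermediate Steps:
j = 31/76 (j = 62*(1/152) = 31/76 ≈ 0.40789)
j*(-153 + 65) = 31*(-153 + 65)/76 = (31/76)*(-88) = -682/19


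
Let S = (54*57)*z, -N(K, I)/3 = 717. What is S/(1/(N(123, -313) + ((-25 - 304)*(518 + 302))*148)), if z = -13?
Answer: 1597742654274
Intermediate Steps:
N(K, I) = -2151 (N(K, I) = -3*717 = -2151)
S = -40014 (S = (54*57)*(-13) = 3078*(-13) = -40014)
S/(1/(N(123, -313) + ((-25 - 304)*(518 + 302))*148)) = -(-86070114 + 5922072*(-25 - 304)*(518 + 302)) = -40014/(1/(-2151 - 329*820*148)) = -40014/(1/(-2151 - 269780*148)) = -40014/(1/(-2151 - 39927440)) = -40014/(1/(-39929591)) = -40014/(-1/39929591) = -40014*(-39929591) = 1597742654274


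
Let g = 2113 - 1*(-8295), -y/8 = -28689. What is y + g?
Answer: 239920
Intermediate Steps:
y = 229512 (y = -8*(-28689) = 229512)
g = 10408 (g = 2113 + 8295 = 10408)
y + g = 229512 + 10408 = 239920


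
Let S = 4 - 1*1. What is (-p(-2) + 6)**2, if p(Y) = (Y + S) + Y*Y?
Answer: 1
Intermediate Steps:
S = 3 (S = 4 - 1 = 3)
p(Y) = 3 + Y + Y**2 (p(Y) = (Y + 3) + Y*Y = (3 + Y) + Y**2 = 3 + Y + Y**2)
(-p(-2) + 6)**2 = (-(3 - 2 + (-2)**2) + 6)**2 = (-(3 - 2 + 4) + 6)**2 = (-1*5 + 6)**2 = (-5 + 6)**2 = 1**2 = 1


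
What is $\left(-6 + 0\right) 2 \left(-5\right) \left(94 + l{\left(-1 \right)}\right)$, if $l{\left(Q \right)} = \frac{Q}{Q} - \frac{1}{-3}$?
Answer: $5720$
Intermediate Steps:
$l{\left(Q \right)} = \frac{4}{3}$ ($l{\left(Q \right)} = 1 - - \frac{1}{3} = 1 + \frac{1}{3} = \frac{4}{3}$)
$\left(-6 + 0\right) 2 \left(-5\right) \left(94 + l{\left(-1 \right)}\right) = \left(-6 + 0\right) 2 \left(-5\right) \left(94 + \frac{4}{3}\right) = \left(-6\right) \left(-10\right) \frac{286}{3} = 60 \cdot \frac{286}{3} = 5720$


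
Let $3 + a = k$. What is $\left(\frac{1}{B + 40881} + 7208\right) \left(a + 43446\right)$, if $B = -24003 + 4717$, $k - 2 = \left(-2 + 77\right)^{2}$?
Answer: $\frac{218230778922}{617} \approx 3.537 \cdot 10^{8}$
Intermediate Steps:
$k = 5627$ ($k = 2 + \left(-2 + 77\right)^{2} = 2 + 75^{2} = 2 + 5625 = 5627$)
$B = -19286$
$a = 5624$ ($a = -3 + 5627 = 5624$)
$\left(\frac{1}{B + 40881} + 7208\right) \left(a + 43446\right) = \left(\frac{1}{-19286 + 40881} + 7208\right) \left(5624 + 43446\right) = \left(\frac{1}{21595} + 7208\right) 49070 = \frac{155656761}{21595} \cdot 49070 = \frac{218230778922}{617}$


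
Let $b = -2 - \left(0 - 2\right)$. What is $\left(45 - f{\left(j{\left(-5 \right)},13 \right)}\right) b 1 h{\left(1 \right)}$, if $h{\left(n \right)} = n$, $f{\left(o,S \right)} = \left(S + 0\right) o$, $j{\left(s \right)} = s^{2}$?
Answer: $0$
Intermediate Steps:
$f{\left(o,S \right)} = S o$
$b = 0$ ($b = -2 - -2 = -2 + 2 = 0$)
$\left(45 - f{\left(j{\left(-5 \right)},13 \right)}\right) b 1 h{\left(1 \right)} = \left(45 - 13 \left(-5\right)^{2}\right) 0 \cdot 1 \cdot 1 = \left(45 - 13 \cdot 25\right) 0 \cdot 1 = \left(45 - 325\right) 0 = \left(-280\right) 0 = 0$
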